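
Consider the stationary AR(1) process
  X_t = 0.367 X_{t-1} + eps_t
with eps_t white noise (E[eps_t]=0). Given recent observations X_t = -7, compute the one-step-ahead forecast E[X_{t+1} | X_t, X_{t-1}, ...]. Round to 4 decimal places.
E[X_{t+1} \mid \mathcal F_t] = -2.5690

For an AR(p) model X_t = c + sum_i phi_i X_{t-i} + eps_t, the
one-step-ahead conditional mean is
  E[X_{t+1} | X_t, ...] = c + sum_i phi_i X_{t+1-i}.
Substitute known values:
  E[X_{t+1} | ...] = (0.367) * (-7)
                   = -2.5690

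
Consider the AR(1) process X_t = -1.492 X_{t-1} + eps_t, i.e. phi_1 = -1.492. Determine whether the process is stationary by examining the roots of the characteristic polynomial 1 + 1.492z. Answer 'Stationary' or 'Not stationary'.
\text{Not stationary}

The AR(p) characteristic polynomial is P(z) = 1 + 1.492z.
Stationarity requires all roots to lie outside the unit circle, i.e. |z| > 1 for every root.
This is linear in z: 1 + (1.492) z = 0  =>  z = -1/(1.492) = -0.670241,  |z| = 0.670241.
Moduli of all roots: 0.6702.
All moduli strictly greater than 1? No.
Verdict: Not stationary.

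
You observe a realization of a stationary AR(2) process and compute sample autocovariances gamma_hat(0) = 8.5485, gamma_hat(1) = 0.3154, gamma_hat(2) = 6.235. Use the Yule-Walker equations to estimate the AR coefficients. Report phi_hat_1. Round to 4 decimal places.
\hat\phi_{1} = 0.0100

The Yule-Walker equations for an AR(p) process read, in matrix form,
  Gamma_p phi = r_p,   with   (Gamma_p)_{ij} = gamma(|i - j|),
                       (r_p)_i = gamma(i),   i,j = 1..p.
Substitute the sample gammas (Toeplitz matrix and right-hand side of size 2):
  Gamma_p = [[8.5485, 0.3154], [0.3154, 8.5485]]
  r_p     = [0.3154, 6.235]
Written out:
  8.5485 phi_1 + 0.3154 phi_2 = 0.3154
  0.3154 phi_1 + 8.5485 phi_2 = 6.235
Solve by Cramer's rule:
  det = gamma(0)^2 - gamma(1)^2 = (8.5485)^2 - (0.3154)^2 = 73.07685225 - 0.09947716 = 72.97737509
  phi_hat_1 = [gamma(1) gamma(0) - gamma(1) gamma(2)] / det = [(0.3154)(8.5485) - (0.3154)(6.235)] / 72.97737509 = 0.7296779 / 72.97737509 = 0.01
  phi_hat_2 = [gamma(0) gamma(2) - gamma(1)^2] / det = [(8.5485)(6.235) - (0.3154)^2] / 72.97737509 = 53.20042034 / 72.97737509 = 0.729
So phi_hat = [0.0100, 0.7290].
Therefore phi_hat_1 = 0.0100.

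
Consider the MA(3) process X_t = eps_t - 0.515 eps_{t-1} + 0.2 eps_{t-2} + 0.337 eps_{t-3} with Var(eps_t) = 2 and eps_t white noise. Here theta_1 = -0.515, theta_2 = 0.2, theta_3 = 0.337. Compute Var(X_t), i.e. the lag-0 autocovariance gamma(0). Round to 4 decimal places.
\gamma(0) = 2.8376

For an MA(q) process X_t = eps_t + sum_i theta_i eps_{t-i} with
Var(eps_t) = sigma^2, the variance is
  gamma(0) = sigma^2 * (1 + sum_i theta_i^2).
  sum_i theta_i^2 = (-0.515)^2 + (0.2)^2 + (0.337)^2 = 0.265225 + 0.04 + 0.113569 = 0.418794.
  gamma(0) = 2 * (1 + 0.418794) = 2 * 1.418794 = 2.837588, which rounds to 2.8376.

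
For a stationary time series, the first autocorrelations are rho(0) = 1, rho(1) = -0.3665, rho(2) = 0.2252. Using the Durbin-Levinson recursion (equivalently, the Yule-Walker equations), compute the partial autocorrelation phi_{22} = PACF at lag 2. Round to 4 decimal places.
\phi_{22} = 0.1050

The PACF at lag k is phi_{kk}, the last component of the solution
to the Yule-Walker system G_k phi = r_k where
  (G_k)_{ij} = rho(|i - j|), (r_k)_i = rho(i), i,j = 1..k.
Equivalently, Durbin-Levinson gives phi_{kk} iteratively:
  phi_{11} = rho(1)
  phi_{kk} = [rho(k) - sum_{j=1..k-1} phi_{k-1,j} rho(k-j)]
            / [1 - sum_{j=1..k-1} phi_{k-1,j} rho(j)],
  phi_{k,j} = phi_{k-1,j} - phi_{kk} phi_{k-1,k-j},  j = 1..k-1.
Step k = 1:
  phi_11 = rho(1) = -0.3665.
Step k = 2:
  phi_22 = [rho(2) - phi_11 rho(1)] / [1 - phi_11 rho(1)] = [0.2252 - (-0.3665)(-0.3665)] / [1 - (-0.3665)(-0.3665)]
         = 0.09087775 / 0.86567775 = 0.105.
Therefore phi_{22} = 0.1050.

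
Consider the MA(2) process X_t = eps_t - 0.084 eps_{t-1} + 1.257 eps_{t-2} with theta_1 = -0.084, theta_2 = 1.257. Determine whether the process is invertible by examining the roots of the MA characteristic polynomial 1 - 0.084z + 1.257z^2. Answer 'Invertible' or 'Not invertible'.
\text{Not invertible}

The MA(q) characteristic polynomial is P(z) = 1 - 0.084z + 1.257z^2.
Invertibility requires all roots to lie outside the unit circle, i.e. |z| > 1 for every root.
Set 1 + (-0.084) z + (1.257) z^2 = 0, i.e. a z^2 + b z + c = 0 with a = 1.257, b = -0.084, c = 1.
Discriminant D = b^2 - 4ac = (-0.084)^2 - 4*(1.257)*1 = 0.007056 - (5.028) = -5.020944.
D < 0, so the roots are the complex-conjugate pair z = (-b +/- i sqrt(-D)) / (2a) = 0.0334 +/- 0.8913i.
For a conjugate pair |z|^2 = z * conj(z) = (product of roots) = c/a = 1/(1.257) = 0.795545, so |z| = sqrt(0.795545) = 0.8919 for both roots.
Moduli of all roots: 0.8919, 0.8919.
All moduli strictly greater than 1? No.
Verdict: Not invertible.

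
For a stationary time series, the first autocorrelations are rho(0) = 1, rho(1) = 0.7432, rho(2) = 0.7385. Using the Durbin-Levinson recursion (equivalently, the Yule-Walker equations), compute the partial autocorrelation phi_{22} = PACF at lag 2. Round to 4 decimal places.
\phi_{22} = 0.4158

The PACF at lag k is phi_{kk}, the last component of the solution
to the Yule-Walker system G_k phi = r_k where
  (G_k)_{ij} = rho(|i - j|), (r_k)_i = rho(i), i,j = 1..k.
Equivalently, Durbin-Levinson gives phi_{kk} iteratively:
  phi_{11} = rho(1)
  phi_{kk} = [rho(k) - sum_{j=1..k-1} phi_{k-1,j} rho(k-j)]
            / [1 - sum_{j=1..k-1} phi_{k-1,j} rho(j)],
  phi_{k,j} = phi_{k-1,j} - phi_{kk} phi_{k-1,k-j},  j = 1..k-1.
Step k = 1:
  phi_11 = rho(1) = 0.7432.
Step k = 2:
  phi_22 = [rho(2) - phi_11 rho(1)] / [1 - phi_11 rho(1)] = [0.7385 - (0.7432)(0.7432)] / [1 - (0.7432)(0.7432)]
         = 0.18615376 / 0.44765376 = 0.4158.
Therefore phi_{22} = 0.4158.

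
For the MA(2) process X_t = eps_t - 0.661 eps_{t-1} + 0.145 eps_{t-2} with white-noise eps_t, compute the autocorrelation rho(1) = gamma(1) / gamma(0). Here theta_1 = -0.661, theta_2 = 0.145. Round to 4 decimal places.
\rho(1) = -0.5191

For an MA(q) process with theta_0 = 1, the autocovariance is
  gamma(k) = sigma^2 * sum_{i=0..q-k} theta_i * theta_{i+k},
and rho(k) = gamma(k) / gamma(0). Sigma^2 cancels.
  numerator   = (1)*(-0.661) + (-0.661)*(0.145) = -0.756845.
  denominator = (1)^2 + (-0.661)^2 + (0.145)^2 = 1.457946.
  rho(1) = -0.756845 / 1.457946 = -0.5191.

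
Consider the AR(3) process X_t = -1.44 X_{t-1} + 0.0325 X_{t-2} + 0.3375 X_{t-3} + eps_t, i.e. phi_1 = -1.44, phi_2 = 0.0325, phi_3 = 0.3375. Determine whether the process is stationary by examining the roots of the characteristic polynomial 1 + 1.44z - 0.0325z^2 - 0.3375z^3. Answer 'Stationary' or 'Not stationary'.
\text{Not stationary}

The AR(p) characteristic polynomial is P(z) = 1 + 1.44z - 0.0325z^2 - 0.3375z^3.
Stationarity requires all roots to lie outside the unit circle, i.e. |z| > 1 for every root.
Degree 3: look for a simple real root z0 first, then factor out (1 - z/z0) and solve the remaining quadratic.
Testing z0 = -0.8: P(-0.8) = 1 + (1.44)(-0.8) + (-0.0325)(-0.8)^2 + (-0.3375)(-0.8)^3
  = 1 + (-1.152) + (-0.0208) + (0.1728) = 0.  So z_0 = -0.8 is a root, |z_0| = 0.8.
Divide out the factor (1 + 1.25 z) = (1 - z/z0) (since 1/z0 = -1.25):
  P(z) = (1 + 1.25 z)(1 + (0.19) z + (-0.27) z^2)
  [check: z-coef 0.19 - (-1.25) = 1.44; z^2-coef -0.27 - (-1.25)(0.19) = -0.0325; z^3-coef -(-1.25)(-0.27) = -0.3375.]
Remaining roots from the quadratic factor 1 + (0.19) z + (-0.27) z^2:
  Set 1 + (0.19) z + (-0.27) z^2 = 0, i.e. a z^2 + b z + c = 0 with a = -0.27, b = 0.19, c = 1.
  Discriminant D = b^2 - 4ac = (0.19)^2 - 4*(-0.27)*1 = 0.0361 - (-1.08) = 1.1161.
  D >= 0, so the roots are real: z = (-b +/- sqrt(D)) / (2a) = (-0.19 +/- 1.056456) / (-0.54).
    z_1 = (-0.19 + 1.056456) / (-0.54) = -1.6045,   |z_1| = 1.6045.
    z_2 = (-0.19 - 1.056456) / (-0.54) = 2.3083,   |z_2| = 2.3083.
Moduli of all roots: 0.8000, 1.6045, 2.3083.
All moduli strictly greater than 1? No.
Verdict: Not stationary.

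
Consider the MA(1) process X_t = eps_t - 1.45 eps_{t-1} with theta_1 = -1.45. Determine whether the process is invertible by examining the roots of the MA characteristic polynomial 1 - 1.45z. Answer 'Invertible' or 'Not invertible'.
\text{Not invertible}

The MA(q) characteristic polynomial is P(z) = 1 - 1.45z.
Invertibility requires all roots to lie outside the unit circle, i.e. |z| > 1 for every root.
This is linear in z: 1 + (-1.45) z = 0  =>  z = -1/(-1.45) = 0.689655,  |z| = 0.689655.
Moduli of all roots: 0.6897.
All moduli strictly greater than 1? No.
Verdict: Not invertible.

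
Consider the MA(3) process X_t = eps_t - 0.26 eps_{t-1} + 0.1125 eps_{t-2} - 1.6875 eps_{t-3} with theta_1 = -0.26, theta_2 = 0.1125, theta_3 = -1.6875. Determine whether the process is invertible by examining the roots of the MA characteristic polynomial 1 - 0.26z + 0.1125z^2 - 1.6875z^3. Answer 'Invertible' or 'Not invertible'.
\text{Not invertible}

The MA(q) characteristic polynomial is P(z) = 1 - 0.26z + 0.1125z^2 - 1.6875z^3.
Invertibility requires all roots to lie outside the unit circle, i.e. |z| > 1 for every root.
Degree 3: look for a simple real root z0 first, then factor out (1 - z/z0) and solve the remaining quadratic.
Testing z0 = 0.8: P(0.8) = 1 + (-0.26)(0.8) + (0.1125)(0.8)^2 + (-1.6875)(0.8)^3
  = 1 + (-0.208) + (0.072) + (-0.864) = 0.  So z_0 = 0.8 is a root, |z_0| = 0.8.
Divide out the factor (1 - 1.25 z) = (1 - z/z0) (since 1/z0 = 1.25):
  P(z) = (1 - 1.25 z)(1 + (0.99) z + (1.35) z^2)
  [check: z-coef 0.99 - (1.25) = -0.26; z^2-coef 1.35 - (1.25)(0.99) = 0.1125; z^3-coef -(1.25)(1.35) = -1.6875.]
Remaining roots from the quadratic factor 1 + (0.99) z + (1.35) z^2:
  Set 1 + (0.99) z + (1.35) z^2 = 0, i.e. a z^2 + b z + c = 0 with a = 1.35, b = 0.99, c = 1.
  Discriminant D = b^2 - 4ac = (0.99)^2 - 4*(1.35)*1 = 0.9801 - (5.4) = -4.4199.
  D < 0, so the roots are the complex-conjugate pair z = (-b +/- i sqrt(-D)) / (2a) = -0.3667 +/- 0.7787i.
  For a conjugate pair |z|^2 = z * conj(z) = (product of roots) = c/a = 1/(1.35) = 0.740741, so |z| = sqrt(0.740741) = 0.8607 for both roots.
Moduli of all roots: 0.8000, 0.8607, 0.8607.
All moduli strictly greater than 1? No.
Verdict: Not invertible.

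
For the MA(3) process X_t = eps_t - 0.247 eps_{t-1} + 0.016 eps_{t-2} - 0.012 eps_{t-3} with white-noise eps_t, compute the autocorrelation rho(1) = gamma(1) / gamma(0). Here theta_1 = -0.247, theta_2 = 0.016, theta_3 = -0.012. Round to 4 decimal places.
\rho(1) = -0.2366

For an MA(q) process with theta_0 = 1, the autocovariance is
  gamma(k) = sigma^2 * sum_{i=0..q-k} theta_i * theta_{i+k},
and rho(k) = gamma(k) / gamma(0). Sigma^2 cancels.
  numerator   = (1)*(-0.247) + (-0.247)*(0.016) + (0.016)*(-0.012) = -0.251144.
  denominator = (1)^2 + (-0.247)^2 + (0.016)^2 + (-0.012)^2 = 1.061409.
  rho(1) = -0.251144 / 1.061409 = -0.2366.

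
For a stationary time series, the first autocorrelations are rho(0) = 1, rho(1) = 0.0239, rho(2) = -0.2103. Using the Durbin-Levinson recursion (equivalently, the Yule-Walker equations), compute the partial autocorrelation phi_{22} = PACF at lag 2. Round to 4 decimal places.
\phi_{22} = -0.2110

The PACF at lag k is phi_{kk}, the last component of the solution
to the Yule-Walker system G_k phi = r_k where
  (G_k)_{ij} = rho(|i - j|), (r_k)_i = rho(i), i,j = 1..k.
Equivalently, Durbin-Levinson gives phi_{kk} iteratively:
  phi_{11} = rho(1)
  phi_{kk} = [rho(k) - sum_{j=1..k-1} phi_{k-1,j} rho(k-j)]
            / [1 - sum_{j=1..k-1} phi_{k-1,j} rho(j)],
  phi_{k,j} = phi_{k-1,j} - phi_{kk} phi_{k-1,k-j},  j = 1..k-1.
Step k = 1:
  phi_11 = rho(1) = 0.0239.
Step k = 2:
  phi_22 = [rho(2) - phi_11 rho(1)] / [1 - phi_11 rho(1)] = [-0.2103 - (0.0239)(0.0239)] / [1 - (0.0239)(0.0239)]
         = -0.21087121 / 0.99942879 = -0.211.
Therefore phi_{22} = -0.2110.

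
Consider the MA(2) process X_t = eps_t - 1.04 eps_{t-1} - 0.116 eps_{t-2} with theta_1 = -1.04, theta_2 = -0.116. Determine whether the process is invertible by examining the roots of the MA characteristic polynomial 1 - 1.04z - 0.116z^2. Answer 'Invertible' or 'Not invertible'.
\text{Not invertible}

The MA(q) characteristic polynomial is P(z) = 1 - 1.04z - 0.116z^2.
Invertibility requires all roots to lie outside the unit circle, i.e. |z| > 1 for every root.
Set 1 + (-1.04) z + (-0.116) z^2 = 0, i.e. a z^2 + b z + c = 0 with a = -0.116, b = -1.04, c = 1.
Discriminant D = b^2 - 4ac = (-1.04)^2 - 4*(-0.116)*1 = 1.0816 - (-0.464) = 1.5456.
D >= 0, so the roots are real: z = (-b +/- sqrt(D)) / (2a) = (1.04 +/- 1.243222) / (-0.232).
  z_1 = (1.04 + 1.243222) / (-0.232) = -9.8415,   |z_1| = 9.8415.
  z_2 = (1.04 - 1.243222) / (-0.232) = 0.876,   |z_2| = 0.876.
Moduli of all roots: 9.8415, 0.8760.
All moduli strictly greater than 1? No.
Verdict: Not invertible.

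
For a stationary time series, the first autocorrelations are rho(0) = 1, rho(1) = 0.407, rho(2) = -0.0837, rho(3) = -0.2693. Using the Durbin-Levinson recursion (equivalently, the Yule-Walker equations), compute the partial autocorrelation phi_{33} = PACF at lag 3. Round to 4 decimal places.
\phi_{33} = -0.1361

The PACF at lag k is phi_{kk}, the last component of the solution
to the Yule-Walker system G_k phi = r_k where
  (G_k)_{ij} = rho(|i - j|), (r_k)_i = rho(i), i,j = 1..k.
Equivalently, Durbin-Levinson gives phi_{kk} iteratively:
  phi_{11} = rho(1)
  phi_{kk} = [rho(k) - sum_{j=1..k-1} phi_{k-1,j} rho(k-j)]
            / [1 - sum_{j=1..k-1} phi_{k-1,j} rho(j)],
  phi_{k,j} = phi_{k-1,j} - phi_{kk} phi_{k-1,k-j},  j = 1..k-1.
Step k = 1:
  phi_11 = rho(1) = 0.407.
Step k = 2:
  phi_22 = [rho(2) - phi_11 rho(1)] / [1 - phi_11 rho(1)] = [-0.0837 - (0.407)(0.407)] / [1 - (0.407)(0.407)]
         = -0.249349 / 0.834351 = -0.298854.
  Update: phi_21 = phi_11 - phi_22 phi_11 = 0.407 - (-0.298854)(0.407) = 0.528634.
Step k = 3:
  phi_33 = [rho(3) - phi_21 rho(2) - phi_22 rho(1)] / [1 - phi_21 rho(1) - phi_22 rho(2)]
    numerator   = -0.2693 - (0.528634)(-0.0837) - (-0.298854)(0.407) = -0.10341986
    denominator = 1 - (0.528634)(0.407) - (-0.298854)(-0.0837) = 0.75983209
  phi_33 = -0.10341986 / 0.75983209 = -0.1361.
Therefore phi_{33} = -0.1361.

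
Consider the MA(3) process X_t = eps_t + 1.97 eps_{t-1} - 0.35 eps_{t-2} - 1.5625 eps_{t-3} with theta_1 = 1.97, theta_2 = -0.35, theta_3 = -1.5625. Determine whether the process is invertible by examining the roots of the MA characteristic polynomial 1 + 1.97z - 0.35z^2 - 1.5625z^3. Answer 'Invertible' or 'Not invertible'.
\text{Not invertible}

The MA(q) characteristic polynomial is P(z) = 1 + 1.97z - 0.35z^2 - 1.5625z^3.
Invertibility requires all roots to lie outside the unit circle, i.e. |z| > 1 for every root.
Degree 3: look for a simple real root z0 first, then factor out (1 - z/z0) and solve the remaining quadratic.
Testing z0 = -0.8: P(-0.8) = 1 + (1.97)(-0.8) + (-0.35)(-0.8)^2 + (-1.5625)(-0.8)^3
  = 1 + (-1.576) + (-0.224) + (0.8) = 0.  So z_0 = -0.8 is a root, |z_0| = 0.8.
Divide out the factor (1 + 1.25 z) = (1 - z/z0) (since 1/z0 = -1.25):
  P(z) = (1 + 1.25 z)(1 + (0.72) z + (-1.25) z^2)
  [check: z-coef 0.72 - (-1.25) = 1.97; z^2-coef -1.25 - (-1.25)(0.72) = -0.35; z^3-coef -(-1.25)(-1.25) = -1.5625.]
Remaining roots from the quadratic factor 1 + (0.72) z + (-1.25) z^2:
  Set 1 + (0.72) z + (-1.25) z^2 = 0, i.e. a z^2 + b z + c = 0 with a = -1.25, b = 0.72, c = 1.
  Discriminant D = b^2 - 4ac = (0.72)^2 - 4*(-1.25)*1 = 0.5184 - (-5) = 5.5184.
  D >= 0, so the roots are real: z = (-b +/- sqrt(D)) / (2a) = (-0.72 +/- 2.349127) / (-2.5).
    z_1 = (-0.72 + 2.349127) / (-2.5) = -0.6517,   |z_1| = 0.6517.
    z_2 = (-0.72 - 2.349127) / (-2.5) = 1.2277,   |z_2| = 1.2277.
Moduli of all roots: 0.8000, 0.6517, 1.2277.
All moduli strictly greater than 1? No.
Verdict: Not invertible.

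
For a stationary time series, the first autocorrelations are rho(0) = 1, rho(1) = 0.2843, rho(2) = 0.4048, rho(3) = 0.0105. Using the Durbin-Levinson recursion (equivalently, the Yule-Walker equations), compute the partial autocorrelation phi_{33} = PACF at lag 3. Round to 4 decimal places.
\phi_{33} = -0.2040

The PACF at lag k is phi_{kk}, the last component of the solution
to the Yule-Walker system G_k phi = r_k where
  (G_k)_{ij} = rho(|i - j|), (r_k)_i = rho(i), i,j = 1..k.
Equivalently, Durbin-Levinson gives phi_{kk} iteratively:
  phi_{11} = rho(1)
  phi_{kk} = [rho(k) - sum_{j=1..k-1} phi_{k-1,j} rho(k-j)]
            / [1 - sum_{j=1..k-1} phi_{k-1,j} rho(j)],
  phi_{k,j} = phi_{k-1,j} - phi_{kk} phi_{k-1,k-j},  j = 1..k-1.
Step k = 1:
  phi_11 = rho(1) = 0.2843.
Step k = 2:
  phi_22 = [rho(2) - phi_11 rho(1)] / [1 - phi_11 rho(1)] = [0.4048 - (0.2843)(0.2843)] / [1 - (0.2843)(0.2843)]
         = 0.32397351 / 0.91917351 = 0.352462.
  Update: phi_21 = phi_11 - phi_22 phi_11 = 0.2843 - (0.352462)(0.2843) = 0.184095.
Step k = 3:
  phi_33 = [rho(3) - phi_21 rho(2) - phi_22 rho(1)] / [1 - phi_21 rho(1) - phi_22 rho(2)]
    numerator   = 0.0105 - (0.184095)(0.4048) - (0.352462)(0.2843) = -0.16422658
    denominator = 1 - (0.184095)(0.2843) - (0.352462)(0.4048) = 0.80498524
  phi_33 = -0.16422658 / 0.80498524 = -0.204.
Therefore phi_{33} = -0.2040.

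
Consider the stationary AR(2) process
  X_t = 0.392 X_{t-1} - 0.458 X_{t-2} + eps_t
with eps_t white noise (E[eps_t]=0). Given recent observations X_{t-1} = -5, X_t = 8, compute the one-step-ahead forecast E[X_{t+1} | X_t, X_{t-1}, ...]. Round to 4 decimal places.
E[X_{t+1} \mid \mathcal F_t] = 5.4260

For an AR(p) model X_t = c + sum_i phi_i X_{t-i} + eps_t, the
one-step-ahead conditional mean is
  E[X_{t+1} | X_t, ...] = c + sum_i phi_i X_{t+1-i}.
Substitute known values:
  E[X_{t+1} | ...] = (0.392) * (8) + (-0.458) * (-5)
                   = 5.4260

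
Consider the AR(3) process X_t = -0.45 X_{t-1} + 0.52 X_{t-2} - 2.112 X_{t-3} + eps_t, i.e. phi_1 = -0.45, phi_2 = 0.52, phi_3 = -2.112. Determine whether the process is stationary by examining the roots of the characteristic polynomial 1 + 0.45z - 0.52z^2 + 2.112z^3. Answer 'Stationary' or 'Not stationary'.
\text{Not stationary}

The AR(p) characteristic polynomial is P(z) = 1 + 0.45z - 0.52z^2 + 2.112z^3.
Stationarity requires all roots to lie outside the unit circle, i.e. |z| > 1 for every root.
Degree 3: look for a simple real root z0 first, then factor out (1 - z/z0) and solve the remaining quadratic.
Testing z0 = -0.625: P(-0.625) = 1 + (0.45)(-0.625) + (-0.52)(-0.625)^2 + (2.112)(-0.625)^3
  = 1 + (-0.28125) + (-0.203125) + (-0.515625) = 0.  So z_0 = -0.625 is a root, |z_0| = 0.625.
Divide out the factor (1 + 1.6 z) = (1 - z/z0) (since 1/z0 = -1.6):
  P(z) = (1 + 1.6 z)(1 + (-1.15) z + (1.32) z^2)
  [check: z-coef -1.15 - (-1.6) = 0.45; z^2-coef 1.32 - (-1.6)(-1.15) = -0.52; z^3-coef -(-1.6)(1.32) = 2.112.]
Remaining roots from the quadratic factor 1 + (-1.15) z + (1.32) z^2:
  Set 1 + (-1.15) z + (1.32) z^2 = 0, i.e. a z^2 + b z + c = 0 with a = 1.32, b = -1.15, c = 1.
  Discriminant D = b^2 - 4ac = (-1.15)^2 - 4*(1.32)*1 = 1.3225 - (5.28) = -3.9575.
  D < 0, so the roots are the complex-conjugate pair z = (-b +/- i sqrt(-D)) / (2a) = 0.4356 +/- 0.7535i.
  For a conjugate pair |z|^2 = z * conj(z) = (product of roots) = c/a = 1/(1.32) = 0.757576, so |z| = sqrt(0.757576) = 0.8704 for both roots.
Moduli of all roots: 0.6250, 0.8704, 0.8704.
All moduli strictly greater than 1? No.
Verdict: Not stationary.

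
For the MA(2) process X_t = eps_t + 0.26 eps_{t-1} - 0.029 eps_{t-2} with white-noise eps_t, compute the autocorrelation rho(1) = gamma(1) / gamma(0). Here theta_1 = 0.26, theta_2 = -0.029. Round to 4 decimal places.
\rho(1) = 0.2363

For an MA(q) process with theta_0 = 1, the autocovariance is
  gamma(k) = sigma^2 * sum_{i=0..q-k} theta_i * theta_{i+k},
and rho(k) = gamma(k) / gamma(0). Sigma^2 cancels.
  numerator   = (1)*(0.26) + (0.26)*(-0.029) = 0.25246.
  denominator = (1)^2 + (0.26)^2 + (-0.029)^2 = 1.068441.
  rho(1) = 0.25246 / 1.068441 = 0.2363.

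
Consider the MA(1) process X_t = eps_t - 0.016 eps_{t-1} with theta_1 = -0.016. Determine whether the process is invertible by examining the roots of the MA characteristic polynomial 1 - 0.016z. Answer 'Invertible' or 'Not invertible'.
\text{Invertible}

The MA(q) characteristic polynomial is P(z) = 1 - 0.016z.
Invertibility requires all roots to lie outside the unit circle, i.e. |z| > 1 for every root.
This is linear in z: 1 + (-0.016) z = 0  =>  z = -1/(-0.016) = 62.5,  |z| = 62.5.
Moduli of all roots: 62.5000.
All moduli strictly greater than 1? Yes.
Verdict: Invertible.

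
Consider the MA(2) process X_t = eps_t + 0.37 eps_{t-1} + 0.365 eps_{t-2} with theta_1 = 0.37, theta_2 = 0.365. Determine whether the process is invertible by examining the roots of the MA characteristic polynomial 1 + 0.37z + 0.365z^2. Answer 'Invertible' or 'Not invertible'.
\text{Invertible}

The MA(q) characteristic polynomial is P(z) = 1 + 0.37z + 0.365z^2.
Invertibility requires all roots to lie outside the unit circle, i.e. |z| > 1 for every root.
Set 1 + (0.37) z + (0.365) z^2 = 0, i.e. a z^2 + b z + c = 0 with a = 0.365, b = 0.37, c = 1.
Discriminant D = b^2 - 4ac = (0.37)^2 - 4*(0.365)*1 = 0.1369 - (1.46) = -1.3231.
D < 0, so the roots are the complex-conjugate pair z = (-b +/- i sqrt(-D)) / (2a) = -0.5068 +/- 1.5757i.
For a conjugate pair |z|^2 = z * conj(z) = (product of roots) = c/a = 1/(0.365) = 2.739726, so |z| = sqrt(2.739726) = 1.6552 for both roots.
Moduli of all roots: 1.6552, 1.6552.
All moduli strictly greater than 1? Yes.
Verdict: Invertible.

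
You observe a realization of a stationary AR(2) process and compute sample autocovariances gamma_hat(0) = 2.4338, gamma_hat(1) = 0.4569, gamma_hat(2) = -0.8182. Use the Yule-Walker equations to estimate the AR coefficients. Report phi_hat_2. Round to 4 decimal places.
\hat\phi_{2} = -0.3850

The Yule-Walker equations for an AR(p) process read, in matrix form,
  Gamma_p phi = r_p,   with   (Gamma_p)_{ij} = gamma(|i - j|),
                       (r_p)_i = gamma(i),   i,j = 1..p.
Substitute the sample gammas (Toeplitz matrix and right-hand side of size 2):
  Gamma_p = [[2.4338, 0.4569], [0.4569, 2.4338]]
  r_p     = [0.4569, -0.8182]
Written out:
  2.4338 phi_1 + 0.4569 phi_2 = 0.4569
  0.4569 phi_1 + 2.4338 phi_2 = -0.8182
Solve by Cramer's rule:
  det = gamma(0)^2 - gamma(1)^2 = (2.4338)^2 - (0.4569)^2 = 5.92338244 - 0.20875761 = 5.71462483
  phi_hat_1 = [gamma(1) gamma(0) - gamma(1) gamma(2)] / det = [(0.4569)(2.4338) - (0.4569)(-0.8182)] / 5.71462483 = 1.4858388 / 5.71462483 = 0.26
  phi_hat_2 = [gamma(0) gamma(2) - gamma(1)^2] / det = [(2.4338)(-0.8182) - (0.4569)^2] / 5.71462483 = -2.20009277 / 5.71462483 = -0.385
So phi_hat = [0.2600, -0.3850].
Therefore phi_hat_2 = -0.3850.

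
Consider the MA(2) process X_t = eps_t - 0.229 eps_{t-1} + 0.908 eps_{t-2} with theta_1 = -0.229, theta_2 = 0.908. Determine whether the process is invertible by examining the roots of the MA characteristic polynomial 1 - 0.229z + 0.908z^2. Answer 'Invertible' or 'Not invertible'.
\text{Invertible}

The MA(q) characteristic polynomial is P(z) = 1 - 0.229z + 0.908z^2.
Invertibility requires all roots to lie outside the unit circle, i.e. |z| > 1 for every root.
Set 1 + (-0.229) z + (0.908) z^2 = 0, i.e. a z^2 + b z + c = 0 with a = 0.908, b = -0.229, c = 1.
Discriminant D = b^2 - 4ac = (-0.229)^2 - 4*(0.908)*1 = 0.052441 - (3.632) = -3.579559.
D < 0, so the roots are the complex-conjugate pair z = (-b +/- i sqrt(-D)) / (2a) = 0.1261 +/- 1.0418i.
For a conjugate pair |z|^2 = z * conj(z) = (product of roots) = c/a = 1/(0.908) = 1.101322, so |z| = sqrt(1.101322) = 1.0494 for both roots.
Moduli of all roots: 1.0494, 1.0494.
All moduli strictly greater than 1? Yes.
Verdict: Invertible.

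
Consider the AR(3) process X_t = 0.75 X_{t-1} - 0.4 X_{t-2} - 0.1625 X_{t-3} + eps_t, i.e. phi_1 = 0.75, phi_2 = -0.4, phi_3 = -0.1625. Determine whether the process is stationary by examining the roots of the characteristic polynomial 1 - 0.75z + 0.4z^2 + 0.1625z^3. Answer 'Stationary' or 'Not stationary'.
\text{Stationary}

The AR(p) characteristic polynomial is P(z) = 1 - 0.75z + 0.4z^2 + 0.1625z^3.
Stationarity requires all roots to lie outside the unit circle, i.e. |z| > 1 for every root.
Degree 3: look for a simple real root z0 first, then factor out (1 - z/z0) and solve the remaining quadratic.
Testing z0 = -4: P(-4) = 1 + (-0.75)(-4) + (0.4)(-4)^2 + (0.1625)(-4)^3
  = 1 + (3) + (6.4) + (-10.4) = 0.  So z_0 = -4 is a root, |z_0| = 4.
Divide out the factor (1 + 0.25 z) = (1 - z/z0) (since 1/z0 = -0.25):
  P(z) = (1 + 0.25 z)(1 + (-1) z + (0.65) z^2)
  [check: z-coef -1 - (-0.25) = -0.75; z^2-coef 0.65 - (-0.25)(-1) = 0.4; z^3-coef -(-0.25)(0.65) = 0.1625.]
Remaining roots from the quadratic factor 1 + (-1) z + (0.65) z^2:
  Set 1 + (-1) z + (0.65) z^2 = 0, i.e. a z^2 + b z + c = 0 with a = 0.65, b = -1, c = 1.
  Discriminant D = b^2 - 4ac = (-1)^2 - 4*(0.65)*1 = 1 - (2.6) = -1.6.
  D < 0, so the roots are the complex-conjugate pair z = (-b +/- i sqrt(-D)) / (2a) = 0.7692 +/- 0.973i.
  For a conjugate pair |z|^2 = z * conj(z) = (product of roots) = c/a = 1/(0.65) = 1.538462, so |z| = sqrt(1.538462) = 1.2403 for both roots.
Moduli of all roots: 4.0000, 1.2403, 1.2403.
All moduli strictly greater than 1? Yes.
Verdict: Stationary.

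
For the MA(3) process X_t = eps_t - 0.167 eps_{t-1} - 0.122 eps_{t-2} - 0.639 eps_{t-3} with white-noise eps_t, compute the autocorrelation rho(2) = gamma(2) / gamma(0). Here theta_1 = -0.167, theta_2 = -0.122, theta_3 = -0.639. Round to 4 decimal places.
\rho(2) = -0.0105

For an MA(q) process with theta_0 = 1, the autocovariance is
  gamma(k) = sigma^2 * sum_{i=0..q-k} theta_i * theta_{i+k},
and rho(k) = gamma(k) / gamma(0). Sigma^2 cancels.
  numerator   = (1)*(-0.122) + (-0.167)*(-0.639) = -0.015287.
  denominator = (1)^2 + (-0.167)^2 + (-0.122)^2 + (-0.639)^2 = 1.451094.
  rho(2) = -0.015287 / 1.451094 = -0.0105.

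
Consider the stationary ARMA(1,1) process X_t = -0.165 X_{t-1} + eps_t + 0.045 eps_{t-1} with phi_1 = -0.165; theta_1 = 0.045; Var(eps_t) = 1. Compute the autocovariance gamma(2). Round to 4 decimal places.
\gamma(2) = 0.0202

Multiply the model equation by X_{t-k} and take expectations. With theta_0 = psi_0 = 1 and psi_j the MA(infinity) weights, this gives
  gamma(k) - sum_i phi_i gamma(k-i) = c_k,
  c_k = sigma^2 * sum_{j=k..q} theta_j psi_{j-k}   (c_k = 0 for k > q),
using gamma(-m) = gamma(m).
psi-weights needed (psi_j = theta_j + sum_i phi_i psi_{j-i}):
  psi_1 = theta_1 + phi_1 = 0.045 + (-0.165) = -0.12
Right-hand sides:
  c_0 = sigma^2 (1 + theta_1 psi_1) = 1 * (1 + (0.045)(-0.12)) = 1 * 0.9946 = 0.9946
  c_1 = sigma^2 theta_1 = 1 * (0.045) = 0.045
  c_2 = 0
Equations for k = 0 and k = 1 (AR order 1):
  gamma(0) = phi_1 gamma(1) + c_0
  gamma(1) = phi_1 gamma(0) + c_1
Substituting the second into the first: gamma(0) (1 - phi_1^2) = c_0 + phi_1 c_1, so
  gamma(0) = (c_0 + phi_1 c_1) / (1 - phi_1^2) = (0.9946 + (-0.165)(0.045)) / (1 - (-0.165)^2) = 0.987175 / 0.972775 = 1.014803.
  gamma(1) = phi_1 gamma(0) + c_1 = (-0.165)(1.014803) + (0.045) = -0.122442.
For k = 2 (> q): gamma(2) = phi_1 gamma(1) = (-0.165)(-0.122442) = 0.020203.
Therefore gamma(2) = 0.0202 (to 4 decimal places).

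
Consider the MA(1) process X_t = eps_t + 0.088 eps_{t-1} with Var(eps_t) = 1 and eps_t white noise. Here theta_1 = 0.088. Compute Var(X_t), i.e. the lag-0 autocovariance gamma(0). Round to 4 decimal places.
\gamma(0) = 1.0077

For an MA(q) process X_t = eps_t + sum_i theta_i eps_{t-i} with
Var(eps_t) = sigma^2, the variance is
  gamma(0) = sigma^2 * (1 + sum_i theta_i^2).
  sum_i theta_i^2 = (0.088)^2 = 0.007744.
  gamma(0) = 1 * (1 + 0.007744) = 1 * 1.007744 = 1.007744, which rounds to 1.0077.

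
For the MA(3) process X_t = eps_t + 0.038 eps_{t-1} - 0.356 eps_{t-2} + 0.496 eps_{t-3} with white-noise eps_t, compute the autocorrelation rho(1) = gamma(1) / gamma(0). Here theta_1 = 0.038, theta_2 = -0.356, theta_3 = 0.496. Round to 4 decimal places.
\rho(1) = -0.1107

For an MA(q) process with theta_0 = 1, the autocovariance is
  gamma(k) = sigma^2 * sum_{i=0..q-k} theta_i * theta_{i+k},
and rho(k) = gamma(k) / gamma(0). Sigma^2 cancels.
  numerator   = (1)*(0.038) + (0.038)*(-0.356) + (-0.356)*(0.496) = -0.152104.
  denominator = (1)^2 + (0.038)^2 + (-0.356)^2 + (0.496)^2 = 1.374196.
  rho(1) = -0.152104 / 1.374196 = -0.1107.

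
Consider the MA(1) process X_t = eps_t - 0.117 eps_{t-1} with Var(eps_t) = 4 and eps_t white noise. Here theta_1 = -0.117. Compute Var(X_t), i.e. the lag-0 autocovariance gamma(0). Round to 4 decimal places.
\gamma(0) = 4.0548

For an MA(q) process X_t = eps_t + sum_i theta_i eps_{t-i} with
Var(eps_t) = sigma^2, the variance is
  gamma(0) = sigma^2 * (1 + sum_i theta_i^2).
  sum_i theta_i^2 = (-0.117)^2 = 0.013689.
  gamma(0) = 4 * (1 + 0.013689) = 4 * 1.013689 = 4.054756, which rounds to 4.0548.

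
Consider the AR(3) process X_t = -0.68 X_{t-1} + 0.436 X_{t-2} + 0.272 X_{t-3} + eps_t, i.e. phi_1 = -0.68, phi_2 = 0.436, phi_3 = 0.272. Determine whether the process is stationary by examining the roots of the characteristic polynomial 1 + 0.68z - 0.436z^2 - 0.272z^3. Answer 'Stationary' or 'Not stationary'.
\text{Stationary}

The AR(p) characteristic polynomial is P(z) = 1 + 0.68z - 0.436z^2 - 0.272z^3.
Stationarity requires all roots to lie outside the unit circle, i.e. |z| > 1 for every root.
Degree 3: look for a simple real root z0 first, then factor out (1 - z/z0) and solve the remaining quadratic.
Testing z0 = -1.25: P(-1.25) = 1 + (0.68)(-1.25) + (-0.436)(-1.25)^2 + (-0.272)(-1.25)^3
  = 1 + (-0.85) + (-0.68125) + (0.53125) = 0.  So z_0 = -1.25 is a root, |z_0| = 1.25.
Divide out the factor (1 + 0.8 z) = (1 - z/z0) (since 1/z0 = -0.8):
  P(z) = (1 + 0.8 z)(1 + (-0.12) z + (-0.34) z^2)
  [check: z-coef -0.12 - (-0.8) = 0.68; z^2-coef -0.34 - (-0.8)(-0.12) = -0.436; z^3-coef -(-0.8)(-0.34) = -0.272.]
Remaining roots from the quadratic factor 1 + (-0.12) z + (-0.34) z^2:
  Set 1 + (-0.12) z + (-0.34) z^2 = 0, i.e. a z^2 + b z + c = 0 with a = -0.34, b = -0.12, c = 1.
  Discriminant D = b^2 - 4ac = (-0.12)^2 - 4*(-0.34)*1 = 0.0144 - (-1.36) = 1.3744.
  D >= 0, so the roots are real: z = (-b +/- sqrt(D)) / (2a) = (0.12 +/- 1.172348) / (-0.68).
    z_1 = (0.12 + 1.172348) / (-0.68) = -1.9005,   |z_1| = 1.9005.
    z_2 = (0.12 - 1.172348) / (-0.68) = 1.5476,   |z_2| = 1.5476.
Moduli of all roots: 1.2500, 1.9005, 1.5476.
All moduli strictly greater than 1? Yes.
Verdict: Stationary.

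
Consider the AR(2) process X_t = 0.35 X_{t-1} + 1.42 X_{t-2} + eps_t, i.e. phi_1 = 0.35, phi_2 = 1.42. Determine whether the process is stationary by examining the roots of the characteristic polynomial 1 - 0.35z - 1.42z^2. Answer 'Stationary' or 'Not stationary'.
\text{Not stationary}

The AR(p) characteristic polynomial is P(z) = 1 - 0.35z - 1.42z^2.
Stationarity requires all roots to lie outside the unit circle, i.e. |z| > 1 for every root.
Set 1 + (-0.35) z + (-1.42) z^2 = 0, i.e. a z^2 + b z + c = 0 with a = -1.42, b = -0.35, c = 1.
Discriminant D = b^2 - 4ac = (-0.35)^2 - 4*(-1.42)*1 = 0.1225 - (-5.68) = 5.8025.
D >= 0, so the roots are real: z = (-b +/- sqrt(D)) / (2a) = (0.35 +/- 2.408838) / (-2.84).
  z_1 = (0.35 + 2.408838) / (-2.84) = -0.9714,   |z_1| = 0.9714.
  z_2 = (0.35 - 2.408838) / (-2.84) = 0.7249,   |z_2| = 0.7249.
Moduli of all roots: 0.9714, 0.7249.
All moduli strictly greater than 1? No.
Verdict: Not stationary.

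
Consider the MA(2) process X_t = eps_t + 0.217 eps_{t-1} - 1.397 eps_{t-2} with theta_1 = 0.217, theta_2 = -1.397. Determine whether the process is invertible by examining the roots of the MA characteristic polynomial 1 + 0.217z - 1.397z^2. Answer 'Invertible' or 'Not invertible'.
\text{Not invertible}

The MA(q) characteristic polynomial is P(z) = 1 + 0.217z - 1.397z^2.
Invertibility requires all roots to lie outside the unit circle, i.e. |z| > 1 for every root.
Set 1 + (0.217) z + (-1.397) z^2 = 0, i.e. a z^2 + b z + c = 0 with a = -1.397, b = 0.217, c = 1.
Discriminant D = b^2 - 4ac = (0.217)^2 - 4*(-1.397)*1 = 0.047089 - (-5.588) = 5.635089.
D >= 0, so the roots are real: z = (-b +/- sqrt(D)) / (2a) = (-0.217 +/- 2.373834) / (-2.794).
  z_1 = (-0.217 + 2.373834) / (-2.794) = -0.772,   |z_1| = 0.772.
  z_2 = (-0.217 - 2.373834) / (-2.794) = 0.9273,   |z_2| = 0.9273.
Moduli of all roots: 0.7720, 0.9273.
All moduli strictly greater than 1? No.
Verdict: Not invertible.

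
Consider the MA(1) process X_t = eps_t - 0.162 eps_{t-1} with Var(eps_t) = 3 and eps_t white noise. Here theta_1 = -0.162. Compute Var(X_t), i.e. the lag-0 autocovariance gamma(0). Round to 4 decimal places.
\gamma(0) = 3.0787

For an MA(q) process X_t = eps_t + sum_i theta_i eps_{t-i} with
Var(eps_t) = sigma^2, the variance is
  gamma(0) = sigma^2 * (1 + sum_i theta_i^2).
  sum_i theta_i^2 = (-0.162)^2 = 0.026244.
  gamma(0) = 3 * (1 + 0.026244) = 3 * 1.026244 = 3.078732, which rounds to 3.0787.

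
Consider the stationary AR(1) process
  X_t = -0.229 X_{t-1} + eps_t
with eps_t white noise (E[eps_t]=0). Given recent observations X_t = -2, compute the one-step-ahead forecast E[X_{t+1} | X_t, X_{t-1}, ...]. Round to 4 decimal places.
E[X_{t+1} \mid \mathcal F_t] = 0.4580

For an AR(p) model X_t = c + sum_i phi_i X_{t-i} + eps_t, the
one-step-ahead conditional mean is
  E[X_{t+1} | X_t, ...] = c + sum_i phi_i X_{t+1-i}.
Substitute known values:
  E[X_{t+1} | ...] = (-0.229) * (-2)
                   = 0.4580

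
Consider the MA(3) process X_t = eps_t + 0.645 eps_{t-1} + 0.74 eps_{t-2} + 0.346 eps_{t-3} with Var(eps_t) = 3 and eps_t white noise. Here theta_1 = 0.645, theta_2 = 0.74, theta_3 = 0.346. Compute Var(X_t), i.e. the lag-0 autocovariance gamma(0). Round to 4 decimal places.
\gamma(0) = 6.2500

For an MA(q) process X_t = eps_t + sum_i theta_i eps_{t-i} with
Var(eps_t) = sigma^2, the variance is
  gamma(0) = sigma^2 * (1 + sum_i theta_i^2).
  sum_i theta_i^2 = (0.645)^2 + (0.74)^2 + (0.346)^2 = 0.416025 + 0.5476 + 0.119716 = 1.083341.
  gamma(0) = 3 * (1 + 1.083341) = 3 * 2.083341 = 6.250023, which rounds to 6.2500.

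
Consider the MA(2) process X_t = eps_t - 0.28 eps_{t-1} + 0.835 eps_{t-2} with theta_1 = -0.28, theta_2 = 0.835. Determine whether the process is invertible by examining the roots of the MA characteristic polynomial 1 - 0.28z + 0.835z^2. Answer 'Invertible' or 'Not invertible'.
\text{Invertible}

The MA(q) characteristic polynomial is P(z) = 1 - 0.28z + 0.835z^2.
Invertibility requires all roots to lie outside the unit circle, i.e. |z| > 1 for every root.
Set 1 + (-0.28) z + (0.835) z^2 = 0, i.e. a z^2 + b z + c = 0 with a = 0.835, b = -0.28, c = 1.
Discriminant D = b^2 - 4ac = (-0.28)^2 - 4*(0.835)*1 = 0.0784 - (3.34) = -3.2616.
D < 0, so the roots are the complex-conjugate pair z = (-b +/- i sqrt(-D)) / (2a) = 0.1677 +/- 1.0814i.
For a conjugate pair |z|^2 = z * conj(z) = (product of roots) = c/a = 1/(0.835) = 1.197605, so |z| = sqrt(1.197605) = 1.0944 for both roots.
Moduli of all roots: 1.0944, 1.0944.
All moduli strictly greater than 1? Yes.
Verdict: Invertible.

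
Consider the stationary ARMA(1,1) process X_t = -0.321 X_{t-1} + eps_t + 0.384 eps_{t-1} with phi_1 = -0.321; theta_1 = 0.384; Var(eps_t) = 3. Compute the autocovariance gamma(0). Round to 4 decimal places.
\gamma(0) = 3.0133

Multiply the model equation by X_{t-k} and take expectations. With theta_0 = psi_0 = 1 and psi_j the MA(infinity) weights, this gives
  gamma(k) - sum_i phi_i gamma(k-i) = c_k,
  c_k = sigma^2 * sum_{j=k..q} theta_j psi_{j-k}   (c_k = 0 for k > q),
using gamma(-m) = gamma(m).
psi-weights needed (psi_j = theta_j + sum_i phi_i psi_{j-i}):
  psi_1 = theta_1 + phi_1 = 0.384 + (-0.321) = 0.063
Right-hand sides:
  c_0 = sigma^2 (1 + theta_1 psi_1) = 3 * (1 + (0.384)(0.063)) = 3 * 1.024192 = 3.072576
  c_1 = sigma^2 theta_1 = 3 * (0.384) = 1.152
  c_2 = 0
Equations for k = 0 and k = 1 (AR order 1):
  gamma(0) = phi_1 gamma(1) + c_0
  gamma(1) = phi_1 gamma(0) + c_1
Substituting the second into the first: gamma(0) (1 - phi_1^2) = c_0 + phi_1 c_1, so
  gamma(0) = (c_0 + phi_1 c_1) / (1 - phi_1^2) = (3.072576 + (-0.321)(1.152)) / (1 - (-0.321)^2) = 2.702784 / 0.896959 = 3.013275.
Therefore gamma(0) = 3.0133 (to 4 decimal places).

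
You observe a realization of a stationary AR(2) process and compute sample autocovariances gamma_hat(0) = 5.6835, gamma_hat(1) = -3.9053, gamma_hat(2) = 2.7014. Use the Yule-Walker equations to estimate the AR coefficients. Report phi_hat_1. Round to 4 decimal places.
\hat\phi_{1} = -0.6830

The Yule-Walker equations for an AR(p) process read, in matrix form,
  Gamma_p phi = r_p,   with   (Gamma_p)_{ij} = gamma(|i - j|),
                       (r_p)_i = gamma(i),   i,j = 1..p.
Substitute the sample gammas (Toeplitz matrix and right-hand side of size 2):
  Gamma_p = [[5.6835, -3.9053], [-3.9053, 5.6835]]
  r_p     = [-3.9053, 2.7014]
Written out:
  5.6835 phi_1 - 3.9053 phi_2 = -3.9053
  -3.9053 phi_1 + 5.6835 phi_2 = 2.7014
Solve by Cramer's rule:
  det = gamma(0)^2 - gamma(1)^2 = (5.6835)^2 - (-3.9053)^2 = 32.30217225 - 15.25136809 = 17.05080416
  phi_hat_1 = [gamma(1) gamma(0) - gamma(1) gamma(2)] / det = [(-3.9053)(5.6835) - (-3.9053)(2.7014)] / 17.05080416 = -11.64599513 / 17.05080416 = -0.683
  phi_hat_2 = [gamma(0) gamma(2) - gamma(1)^2] / det = [(5.6835)(2.7014) - (-3.9053)^2] / 17.05080416 = 0.10203881 / 17.05080416 = 0.006
So phi_hat = [-0.6830, 0.0060].
Therefore phi_hat_1 = -0.6830.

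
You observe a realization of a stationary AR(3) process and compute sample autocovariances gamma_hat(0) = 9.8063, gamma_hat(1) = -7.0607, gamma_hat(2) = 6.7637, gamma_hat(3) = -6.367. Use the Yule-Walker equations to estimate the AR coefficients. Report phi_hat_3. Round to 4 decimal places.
\hat\phi_{3} = -0.1740

The Yule-Walker equations for an AR(p) process read, in matrix form,
  Gamma_p phi = r_p,   with   (Gamma_p)_{ij} = gamma(|i - j|),
                       (r_p)_i = gamma(i),   i,j = 1..p.
Substitute the sample gammas (Toeplitz matrix and right-hand side of size 3):
  Gamma_p = [[9.8063, -7.0607, 6.7637], [-7.0607, 9.8063, -7.0607], [6.7637, -7.0607, 9.8063]]
  r_p     = [-7.0607, 6.7637, -6.367]
Written out (R1..R3):
  (R1) 9.8063 phi_1 - 7.0607 phi_2 + 6.7637 phi_3 = -7.0607
  (R2) -7.0607 phi_1 + 9.8063 phi_2 - 7.0607 phi_3 = 6.7637
  (R3) 6.7637 phi_1 - 7.0607 phi_2 + 9.8063 phi_3 = -6.367
Gaussian elimination:
  R2 <- R2 - (-7.0607/9.8063) R1 = R2 - (-0.720017) R1:  4.722478 phi_2 - 2.190723 phi_3 = 1.679878
  R3 <- R3 - (6.7637/9.8063) R1 = R3 - (0.68973) R1:  -2.190723 phi_2 + 5.141173 phi_3 = -1.497023
  R3 <- R3 - (-2.190723/4.722478) R2 = R3 - (-0.463893) R2:  4.124912 phi_3 = -0.71774
Back-substitution:
  phi_hat_3 = -0.71774 / 4.124912 = -0.174001
  phi_hat_2 = (1.679878 - (-2.190723)(-0.174001)) / 4.722478 = 0.275002
  phi_hat_1 = (-7.0607 - (-7.0607)(0.275002) - (6.7637)(-0.174001)) / 9.8063 = -0.401997
So phi_hat = [-0.4020, 0.2750, -0.1740].
Therefore phi_hat_3 = -0.1740.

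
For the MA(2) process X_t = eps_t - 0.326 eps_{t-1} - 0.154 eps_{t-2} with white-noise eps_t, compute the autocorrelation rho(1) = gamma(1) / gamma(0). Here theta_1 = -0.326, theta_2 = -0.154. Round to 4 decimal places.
\rho(1) = -0.2441

For an MA(q) process with theta_0 = 1, the autocovariance is
  gamma(k) = sigma^2 * sum_{i=0..q-k} theta_i * theta_{i+k},
and rho(k) = gamma(k) / gamma(0). Sigma^2 cancels.
  numerator   = (1)*(-0.326) + (-0.326)*(-0.154) = -0.275796.
  denominator = (1)^2 + (-0.326)^2 + (-0.154)^2 = 1.129992.
  rho(1) = -0.275796 / 1.129992 = -0.2441.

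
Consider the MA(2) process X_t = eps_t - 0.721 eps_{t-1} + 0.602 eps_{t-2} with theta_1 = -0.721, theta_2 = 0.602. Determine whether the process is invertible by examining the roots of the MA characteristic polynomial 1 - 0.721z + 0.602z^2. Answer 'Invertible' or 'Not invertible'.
\text{Invertible}

The MA(q) characteristic polynomial is P(z) = 1 - 0.721z + 0.602z^2.
Invertibility requires all roots to lie outside the unit circle, i.e. |z| > 1 for every root.
Set 1 + (-0.721) z + (0.602) z^2 = 0, i.e. a z^2 + b z + c = 0 with a = 0.602, b = -0.721, c = 1.
Discriminant D = b^2 - 4ac = (-0.721)^2 - 4*(0.602)*1 = 0.519841 - (2.408) = -1.888159.
D < 0, so the roots are the complex-conjugate pair z = (-b +/- i sqrt(-D)) / (2a) = 0.5988 +/- 1.1413i.
For a conjugate pair |z|^2 = z * conj(z) = (product of roots) = c/a = 1/(0.602) = 1.66113, so |z| = sqrt(1.66113) = 1.2888 for both roots.
Moduli of all roots: 1.2888, 1.2888.
All moduli strictly greater than 1? Yes.
Verdict: Invertible.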